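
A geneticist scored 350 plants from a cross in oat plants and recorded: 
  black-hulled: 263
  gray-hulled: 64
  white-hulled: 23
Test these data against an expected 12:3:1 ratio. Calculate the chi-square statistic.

Under the 12:3:1 hypothesis (Σ ratio = 16, N = 350):
  black-hulled: 350 × 12/16 = 262.5
  gray-hulled: 350 × 3/16 = 65.625
  white-hulled: 350 × 1/16 = 21.875
χ² = Σ (O − E)² / E
  black-hulled: (263 − 262.5)² / 262.5 = 0.0010
  gray-hulled: (64 − 65.625)² / 65.625 = 0.0402
  white-hulled: (23 − 21.875)² / 21.875 = 0.0579
χ² = 0.0010 + 0.0402 + 0.0579 = 0.0991 ≈ 0.099

0.099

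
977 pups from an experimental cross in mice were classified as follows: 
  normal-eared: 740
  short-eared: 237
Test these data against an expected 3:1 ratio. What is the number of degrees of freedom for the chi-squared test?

1

A goodness-of-fit test with 2 phenotype classes has df = 2 − 1 = 1.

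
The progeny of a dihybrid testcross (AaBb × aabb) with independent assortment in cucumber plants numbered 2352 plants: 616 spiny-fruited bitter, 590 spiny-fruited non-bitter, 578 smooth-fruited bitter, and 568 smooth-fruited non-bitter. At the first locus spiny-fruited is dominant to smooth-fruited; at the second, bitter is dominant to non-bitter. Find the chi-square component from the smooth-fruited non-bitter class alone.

A dihybrid testcross with independent assortment gives a 1:1:1:1 ratio.
The 1:1:1:1 ratio has 4 parts, so with N = 2352 the expected counts are:
  spiny-fruited bitter: 2352 × 1/4 = 588
  spiny-fruited non-bitter: 2352 × 1/4 = 588
  smooth-fruited bitter: 2352 × 1/4 = 588
  smooth-fruited non-bitter: 2352 × 1/4 = 588
Contribution of smooth-fruited non-bitter: (568 − 588)² / 588 = 0.6803

0.680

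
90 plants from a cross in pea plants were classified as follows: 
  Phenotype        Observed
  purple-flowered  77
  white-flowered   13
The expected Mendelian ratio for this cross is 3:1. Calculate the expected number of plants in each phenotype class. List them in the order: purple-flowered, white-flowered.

The 3:1 ratio has 4 parts, so with N = 90 the expected counts are:
  purple-flowered: 90 × 3/4 = 67.5
  white-flowered: 90 × 1/4 = 22.5

67.5, 22.5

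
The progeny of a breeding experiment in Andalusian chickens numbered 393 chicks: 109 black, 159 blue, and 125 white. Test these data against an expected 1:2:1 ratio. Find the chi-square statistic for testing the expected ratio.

15.616

Expected counts for N = 393 under a 1:2:1 ratio (total parts = 4):
  black: 393 × 1/4 = 98.25
  blue: 393 × 2/4 = 196.5
  white: 393 × 1/4 = 98.25
χ² = Σ (O − E)² / E
  black: (109 − 98.25)² / 98.25 = 1.1762
  blue: (159 − 196.5)² / 196.5 = 7.1565
  white: (125 − 98.25)² / 98.25 = 7.2831
χ² = 1.1762 + 7.1565 + 7.2831 = 15.6158 ≈ 15.616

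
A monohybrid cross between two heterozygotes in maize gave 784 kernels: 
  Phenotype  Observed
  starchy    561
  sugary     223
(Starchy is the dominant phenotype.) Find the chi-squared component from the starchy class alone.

1.240

For a monohybrid cross between heterozygotes with complete dominance, the expected phenotypic ratio is 3:1.
Expected counts for N = 784 under a 3:1 ratio (total parts = 4):
  starchy: 784 × 3/4 = 588
  sugary: 784 × 1/4 = 196
Contribution of starchy: (561 − 588)² / 588 = 1.2398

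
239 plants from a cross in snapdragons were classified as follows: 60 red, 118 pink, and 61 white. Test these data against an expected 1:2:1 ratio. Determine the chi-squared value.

Under the 1:2:1 hypothesis (Σ ratio = 4, N = 239):
  red: 239 × 1/4 = 59.75
  pink: 239 × 2/4 = 119.5
  white: 239 × 1/4 = 59.75
χ² = Σ (O − E)² / E
  red: (60 − 59.75)² / 59.75 = 0.0010
  pink: (118 − 119.5)² / 119.5 = 0.0188
  white: (61 − 59.75)² / 59.75 = 0.0262
χ² = 0.0010 + 0.0188 + 0.0262 = 0.046

0.046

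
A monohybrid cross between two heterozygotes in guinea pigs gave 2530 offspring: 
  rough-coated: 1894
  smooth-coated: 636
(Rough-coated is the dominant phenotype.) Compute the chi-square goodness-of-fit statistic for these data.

0.026

For a monohybrid cross between heterozygotes with complete dominance, the expected phenotypic ratio is 3:1.
The 3:1 ratio has 4 parts, so with N = 2530 the expected counts are:
  rough-coated: 2530 × 3/4 = 1897.5
  smooth-coated: 2530 × 1/4 = 632.5
χ² = Σ (O − E)² / E
  rough-coated: (1894 − 1897.5)² / 1897.5 = 0.0065
  smooth-coated: (636 − 632.5)² / 632.5 = 0.0194
χ² = 0.0065 + 0.0194 = 0.0259 ≈ 0.026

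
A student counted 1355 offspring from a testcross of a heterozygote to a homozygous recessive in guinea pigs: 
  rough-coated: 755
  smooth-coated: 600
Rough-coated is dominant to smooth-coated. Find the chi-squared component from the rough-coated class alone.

A testcross of a heterozygote (Aa × aa) gives a 1:1 phenotypic ratio.
The 1:1 ratio has 2 parts, so with N = 1355 the expected counts are:
  rough-coated: 1355 × 1/2 = 677.5
  smooth-coated: 1355 × 1/2 = 677.5
Contribution of rough-coated: (755 − 677.5)² / 677.5 = 8.8653

8.865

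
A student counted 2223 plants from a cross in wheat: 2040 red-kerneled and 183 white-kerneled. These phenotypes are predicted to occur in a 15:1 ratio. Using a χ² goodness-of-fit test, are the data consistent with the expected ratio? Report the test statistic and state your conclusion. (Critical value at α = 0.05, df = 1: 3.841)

14.906; not consistent

Under the 15:1 hypothesis (Σ ratio = 16, N = 2223):
  red-kerneled: 2223 × 15/16 = 2084.0625
  white-kerneled: 2223 × 1/16 = 138.9375
χ² = Σ (O − E)² / E
  red-kerneled: (2040 − 2084.0625)² / 2084.0625 = 0.9316
  white-kerneled: (183 − 138.9375)² / 138.9375 = 13.9739
χ² = 0.9316 + 13.9739 = 14.9055 ≈ 14.906
Degrees of freedom = 2 − 1 = 1; critical value at α = 0.05 is 3.841.
Since 14.906 > 3.841, we reject the null hypothesis — the data do not fit the 15:1 ratio.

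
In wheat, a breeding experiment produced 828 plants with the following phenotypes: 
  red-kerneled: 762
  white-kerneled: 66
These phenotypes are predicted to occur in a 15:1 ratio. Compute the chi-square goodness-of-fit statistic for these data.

Under the 15:1 hypothesis (Σ ratio = 16, N = 828):
  red-kerneled: 828 × 15/16 = 776.25
  white-kerneled: 828 × 1/16 = 51.75
χ² = Σ (O − E)² / E
  red-kerneled: (762 − 776.25)² / 776.25 = 0.2616
  white-kerneled: (66 − 51.75)² / 51.75 = 3.9239
χ² = 0.2616 + 3.9239 = 4.1855 ≈ 4.186

4.186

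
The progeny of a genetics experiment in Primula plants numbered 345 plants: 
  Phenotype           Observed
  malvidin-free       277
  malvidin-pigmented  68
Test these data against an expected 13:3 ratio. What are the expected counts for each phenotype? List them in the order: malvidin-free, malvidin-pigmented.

280.3125, 64.6875

Under the 13:3 hypothesis (Σ ratio = 16, N = 345):
  malvidin-free: 345 × 13/16 = 280.3125
  malvidin-pigmented: 345 × 3/16 = 64.6875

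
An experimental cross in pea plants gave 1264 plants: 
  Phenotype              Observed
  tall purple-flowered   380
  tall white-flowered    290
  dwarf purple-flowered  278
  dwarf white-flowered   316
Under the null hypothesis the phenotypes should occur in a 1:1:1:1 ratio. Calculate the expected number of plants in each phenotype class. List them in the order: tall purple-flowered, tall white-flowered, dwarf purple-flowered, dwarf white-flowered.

316, 316, 316, 316

The 1:1:1:1 ratio has 4 parts, so with N = 1264 the expected counts are:
  tall purple-flowered: 1264 × 1/4 = 316
  tall white-flowered: 1264 × 1/4 = 316
  dwarf purple-flowered: 1264 × 1/4 = 316
  dwarf white-flowered: 1264 × 1/4 = 316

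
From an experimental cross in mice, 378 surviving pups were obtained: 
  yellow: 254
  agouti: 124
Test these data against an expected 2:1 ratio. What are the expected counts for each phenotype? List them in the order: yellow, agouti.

The 2:1 ratio has 3 parts, so with N = 378 the expected counts are:
  yellow: 378 × 2/3 = 252
  agouti: 378 × 1/3 = 126

252, 126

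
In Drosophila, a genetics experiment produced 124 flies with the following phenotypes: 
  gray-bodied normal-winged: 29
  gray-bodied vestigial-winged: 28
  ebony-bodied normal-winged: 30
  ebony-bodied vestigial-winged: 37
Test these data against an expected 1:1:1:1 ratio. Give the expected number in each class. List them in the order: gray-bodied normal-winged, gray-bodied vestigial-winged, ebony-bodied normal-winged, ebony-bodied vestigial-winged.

Under the 1:1:1:1 hypothesis (Σ ratio = 4, N = 124):
  gray-bodied normal-winged: 124 × 1/4 = 31
  gray-bodied vestigial-winged: 124 × 1/4 = 31
  ebony-bodied normal-winged: 124 × 1/4 = 31
  ebony-bodied vestigial-winged: 124 × 1/4 = 31

31, 31, 31, 31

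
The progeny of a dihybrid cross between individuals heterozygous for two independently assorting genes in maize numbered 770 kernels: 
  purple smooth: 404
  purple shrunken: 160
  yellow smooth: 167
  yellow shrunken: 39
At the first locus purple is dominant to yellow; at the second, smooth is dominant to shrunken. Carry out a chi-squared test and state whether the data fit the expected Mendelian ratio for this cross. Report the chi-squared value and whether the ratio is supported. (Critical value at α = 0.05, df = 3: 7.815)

8.925; not consistent

A dihybrid F₂ with independent assortment and complete dominance at both loci gives a 9:3:3:1 phenotypic ratio.
Total ratio parts = 16. Expected numbers out of 770:
  purple smooth: 770 × 9/16 = 433.125
  purple shrunken: 770 × 3/16 = 144.375
  yellow smooth: 770 × 3/16 = 144.375
  yellow shrunken: 770 × 1/16 = 48.125
χ² = Σ (O − E)² / E
  purple smooth: (404 − 433.125)² / 433.125 = 1.9585
  purple shrunken: (160 − 144.375)² / 144.375 = 1.6910
  yellow smooth: (167 − 144.375)² / 144.375 = 3.5456
  yellow shrunken: (39 − 48.125)² / 48.125 = 1.7302
χ² = 1.9585 + 1.6910 + 3.5456 + 1.7302 = 8.9253 ≈ 8.925
Degrees of freedom = 4 − 1 = 3; critical value at α = 0.05 is 7.815.
Since 8.925 > 7.815, we reject the null hypothesis — the data do not fit the 9:3:3:1 ratio.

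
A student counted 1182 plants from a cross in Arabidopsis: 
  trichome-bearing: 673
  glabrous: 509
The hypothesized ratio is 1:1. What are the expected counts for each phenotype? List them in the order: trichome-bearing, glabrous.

591, 591

Under the 1:1 hypothesis (Σ ratio = 2, N = 1182):
  trichome-bearing: 1182 × 1/2 = 591
  glabrous: 1182 × 1/2 = 591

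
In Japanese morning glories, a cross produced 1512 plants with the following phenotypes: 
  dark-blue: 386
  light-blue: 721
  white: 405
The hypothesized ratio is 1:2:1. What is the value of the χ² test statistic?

Under the 1:2:1 hypothesis (Σ ratio = 4, N = 1512):
  dark-blue: 1512 × 1/4 = 378
  light-blue: 1512 × 2/4 = 756
  white: 1512 × 1/4 = 378
χ² = Σ (O − E)² / E
  dark-blue: (386 − 378)² / 378 = 0.1693
  light-blue: (721 − 756)² / 756 = 1.6204
  white: (405 − 378)² / 378 = 1.9286
χ² = 0.1693 + 1.6204 + 1.9286 = 3.7183 ≈ 3.718

3.718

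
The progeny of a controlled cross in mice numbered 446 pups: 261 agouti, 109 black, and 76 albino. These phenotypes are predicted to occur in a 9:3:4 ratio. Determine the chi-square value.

19.411

Expected counts for N = 446 under a 9:3:4 ratio (total parts = 16):
  agouti: 446 × 9/16 = 250.875
  black: 446 × 3/16 = 83.625
  albino: 446 × 4/16 = 111.5
χ² = Σ (O − E)² / E
  agouti: (261 − 250.875)² / 250.875 = 0.4086
  black: (109 − 83.625)² / 83.625 = 7.6997
  albino: (76 − 111.5)² / 111.5 = 11.3027
χ² = 0.4086 + 7.6997 + 11.3027 = 19.411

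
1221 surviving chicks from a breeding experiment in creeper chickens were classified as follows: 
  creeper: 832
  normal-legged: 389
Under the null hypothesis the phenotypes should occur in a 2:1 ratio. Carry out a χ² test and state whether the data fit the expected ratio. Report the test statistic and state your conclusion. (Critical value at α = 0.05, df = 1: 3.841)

The 2:1 ratio has 3 parts, so with N = 1221 the expected counts are:
  creeper: 1221 × 2/3 = 814
  normal-legged: 1221 × 1/3 = 407
χ² = Σ (O − E)² / E
  creeper: (832 − 814)² / 814 = 0.3980
  normal-legged: (389 − 407)² / 407 = 0.7961
χ² = 0.3980 + 0.7961 = 1.1941 ≈ 1.194
Degrees of freedom = 2 − 1 = 1; critical value at α = 0.05 is 3.841.
Since 1.194 < 3.841, we fail to reject the null hypothesis — the data are consistent with the 2:1 ratio.

1.194; consistent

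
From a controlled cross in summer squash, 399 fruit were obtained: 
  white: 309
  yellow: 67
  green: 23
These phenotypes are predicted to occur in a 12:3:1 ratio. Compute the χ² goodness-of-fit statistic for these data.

Total ratio parts = 16. Expected numbers out of 399:
  white: 399 × 12/16 = 299.25
  yellow: 399 × 3/16 = 74.8125
  green: 399 × 1/16 = 24.9375
χ² = Σ (O − E)² / E
  white: (309 − 299.25)² / 299.25 = 0.3177
  yellow: (67 − 74.8125)² / 74.8125 = 0.8158
  green: (23 − 24.9375)² / 24.9375 = 0.1505
χ² = 0.3177 + 0.8158 + 0.1505 = 1.284

1.284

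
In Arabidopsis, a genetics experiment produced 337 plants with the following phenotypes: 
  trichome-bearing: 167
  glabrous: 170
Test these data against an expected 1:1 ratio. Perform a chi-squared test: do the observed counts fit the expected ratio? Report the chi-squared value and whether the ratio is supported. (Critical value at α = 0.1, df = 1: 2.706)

The 1:1 ratio has 2 parts, so with N = 337 the expected counts are:
  trichome-bearing: 337 × 1/2 = 168.5
  glabrous: 337 × 1/2 = 168.5
χ² = Σ (O − E)² / E
  trichome-bearing: (167 − 168.5)² / 168.5 = 0.0134
  glabrous: (170 − 168.5)² / 168.5 = 0.0134
χ² = 0.0134 + 0.0134 = 0.0268 ≈ 0.027
Degrees of freedom = 2 − 1 = 1; critical value at α = 0.1 is 2.706.
Since 0.027 < 2.706, we fail to reject the null hypothesis — the data are consistent with the 1:1 ratio.

0.027; consistent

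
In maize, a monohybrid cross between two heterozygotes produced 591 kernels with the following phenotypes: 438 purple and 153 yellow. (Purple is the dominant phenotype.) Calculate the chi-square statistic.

For a monohybrid cross between heterozygotes with complete dominance, the expected phenotypic ratio is 3:1.
Expected counts for N = 591 under a 3:1 ratio (total parts = 4):
  purple: 591 × 3/4 = 443.25
  yellow: 591 × 1/4 = 147.75
χ² = Σ (O − E)² / E
  purple: (438 − 443.25)² / 443.25 = 0.0622
  yellow: (153 − 147.75)² / 147.75 = 0.1865
χ² = 0.0622 + 0.1865 = 0.2487 ≈ 0.249

0.249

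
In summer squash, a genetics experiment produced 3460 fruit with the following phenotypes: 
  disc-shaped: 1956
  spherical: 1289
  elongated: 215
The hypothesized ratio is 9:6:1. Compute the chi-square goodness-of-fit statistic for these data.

0.112

The 9:6:1 ratio has 16 parts, so with N = 3460 the expected counts are:
  disc-shaped: 3460 × 9/16 = 1946.25
  spherical: 3460 × 6/16 = 1297.5
  elongated: 3460 × 1/16 = 216.25
χ² = Σ (O − E)² / E
  disc-shaped: (1956 − 1946.25)² / 1946.25 = 0.0488
  spherical: (1289 − 1297.5)² / 1297.5 = 0.0557
  elongated: (215 − 216.25)² / 216.25 = 0.0072
χ² = 0.0488 + 0.0557 + 0.0072 = 0.1117 ≈ 0.112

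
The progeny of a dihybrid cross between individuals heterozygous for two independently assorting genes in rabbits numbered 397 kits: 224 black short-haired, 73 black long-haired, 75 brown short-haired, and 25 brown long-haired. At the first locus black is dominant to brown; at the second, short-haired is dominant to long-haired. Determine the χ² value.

A dihybrid F₂ with independent assortment and complete dominance at both loci gives a 9:3:3:1 phenotypic ratio.
The 9:3:3:1 ratio has 16 parts, so with N = 397 the expected counts are:
  black short-haired: 397 × 9/16 = 223.3125
  black long-haired: 397 × 3/16 = 74.4375
  brown short-haired: 397 × 3/16 = 74.4375
  brown long-haired: 397 × 1/16 = 24.8125
χ² = Σ (O − E)² / E
  black short-haired: (224 − 223.3125)² / 223.3125 = 0.0021
  black long-haired: (73 − 74.4375)² / 74.4375 = 0.0278
  brown short-haired: (75 − 74.4375)² / 74.4375 = 0.0043
  brown long-haired: (25 − 24.8125)² / 24.8125 = 0.0014
χ² = 0.0021 + 0.0278 + 0.0043 + 0.0014 = 0.0356 ≈ 0.036

0.036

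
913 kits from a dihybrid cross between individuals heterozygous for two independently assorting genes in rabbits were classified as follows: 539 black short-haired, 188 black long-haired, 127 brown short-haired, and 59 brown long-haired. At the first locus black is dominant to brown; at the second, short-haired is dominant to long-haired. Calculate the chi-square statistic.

A dihybrid F₂ with independent assortment and complete dominance at both loci gives a 9:3:3:1 phenotypic ratio.
The 9:3:3:1 ratio has 16 parts, so with N = 913 the expected counts are:
  black short-haired: 913 × 9/16 = 513.5625
  black long-haired: 913 × 3/16 = 171.1875
  brown short-haired: 913 × 3/16 = 171.1875
  brown long-haired: 913 × 1/16 = 57.0625
χ² = Σ (O − E)² / E
  black short-haired: (539 − 513.5625)² / 513.5625 = 1.2600
  black long-haired: (188 − 171.1875)² / 171.1875 = 1.6512
  brown short-haired: (127 − 171.1875)² / 171.1875 = 11.4058
  brown long-haired: (59 − 57.0625)² / 57.0625 = 0.0658
χ² = 1.2600 + 1.6512 + 11.4058 + 0.0658 = 14.3828 ≈ 14.383

14.383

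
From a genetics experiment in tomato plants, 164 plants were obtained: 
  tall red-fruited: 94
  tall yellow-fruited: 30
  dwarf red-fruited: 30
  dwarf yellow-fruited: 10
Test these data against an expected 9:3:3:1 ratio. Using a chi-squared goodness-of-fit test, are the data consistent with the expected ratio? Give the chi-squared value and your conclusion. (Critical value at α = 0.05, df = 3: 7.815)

0.076; consistent

Under the 9:3:3:1 hypothesis (Σ ratio = 16, N = 164):
  tall red-fruited: 164 × 9/16 = 92.25
  tall yellow-fruited: 164 × 3/16 = 30.75
  dwarf red-fruited: 164 × 3/16 = 30.75
  dwarf yellow-fruited: 164 × 1/16 = 10.25
χ² = Σ (O − E)² / E
  tall red-fruited: (94 − 92.25)² / 92.25 = 0.0332
  tall yellow-fruited: (30 − 30.75)² / 30.75 = 0.0183
  dwarf red-fruited: (30 − 30.75)² / 30.75 = 0.0183
  dwarf yellow-fruited: (10 − 10.25)² / 10.25 = 0.0061
χ² = 0.0332 + 0.0183 + 0.0183 + 0.0061 = 0.0759 ≈ 0.076
Degrees of freedom = 4 − 1 = 3; critical value at α = 0.05 is 7.815.
Since 0.076 < 7.815, we fail to reject the null hypothesis — the data are consistent with the 9:3:3:1 ratio.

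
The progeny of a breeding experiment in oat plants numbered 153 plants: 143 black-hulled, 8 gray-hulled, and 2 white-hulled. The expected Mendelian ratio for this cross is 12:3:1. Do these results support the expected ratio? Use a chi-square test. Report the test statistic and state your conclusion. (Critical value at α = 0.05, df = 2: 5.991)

Expected counts for N = 153 under a 12:3:1 ratio (total parts = 16):
  black-hulled: 153 × 12/16 = 114.75
  gray-hulled: 153 × 3/16 = 28.6875
  white-hulled: 153 × 1/16 = 9.5625
χ² = Σ (O − E)² / E
  black-hulled: (143 − 114.75)² / 114.75 = 6.9548
  gray-hulled: (8 − 28.6875)² / 28.6875 = 14.9184
  white-hulled: (2 − 9.5625)² / 9.5625 = 5.9808
χ² = 6.9548 + 14.9184 + 5.9808 = 27.854
Degrees of freedom = 3 − 1 = 2; critical value at α = 0.05 is 5.991.
Since 27.854 > 5.991, we reject the null hypothesis — the data do not fit the 12:3:1 ratio.

27.854; not consistent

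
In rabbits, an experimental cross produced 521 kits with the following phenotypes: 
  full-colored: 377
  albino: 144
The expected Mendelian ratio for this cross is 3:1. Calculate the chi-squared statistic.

Total ratio parts = 4. Expected numbers out of 521:
  full-colored: 521 × 3/4 = 390.75
  albino: 521 × 1/4 = 130.25
χ² = Σ (O − E)² / E
  full-colored: (377 − 390.75)² / 390.75 = 0.4838
  albino: (144 − 130.25)² / 130.25 = 1.4515
χ² = 0.4838 + 1.4515 = 1.9353 ≈ 1.935

1.935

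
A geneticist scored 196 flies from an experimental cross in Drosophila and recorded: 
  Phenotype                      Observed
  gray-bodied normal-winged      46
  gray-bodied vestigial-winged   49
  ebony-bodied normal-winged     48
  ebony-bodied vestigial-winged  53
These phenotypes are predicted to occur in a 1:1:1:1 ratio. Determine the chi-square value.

0.531

Expected counts for N = 196 under a 1:1:1:1 ratio (total parts = 4):
  gray-bodied normal-winged: 196 × 1/4 = 49
  gray-bodied vestigial-winged: 196 × 1/4 = 49
  ebony-bodied normal-winged: 196 × 1/4 = 49
  ebony-bodied vestigial-winged: 196 × 1/4 = 49
χ² = Σ (O − E)² / E
  gray-bodied normal-winged: (46 − 49)² / 49 = 0.1837
  gray-bodied vestigial-winged: (49 − 49)² / 49 = 0.0000
  ebony-bodied normal-winged: (48 − 49)² / 49 = 0.0204
  ebony-bodied vestigial-winged: (53 − 49)² / 49 = 0.3265
χ² = 0.1837 + 0.0000 + 0.0204 + 0.3265 = 0.5306 ≈ 0.531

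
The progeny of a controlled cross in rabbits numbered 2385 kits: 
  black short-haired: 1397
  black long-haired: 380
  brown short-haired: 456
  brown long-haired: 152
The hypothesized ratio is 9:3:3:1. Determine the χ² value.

12.617

Under the 9:3:3:1 hypothesis (Σ ratio = 16, N = 2385):
  black short-haired: 2385 × 9/16 = 1341.5625
  black long-haired: 2385 × 3/16 = 447.1875
  brown short-haired: 2385 × 3/16 = 447.1875
  brown long-haired: 2385 × 1/16 = 149.0625
χ² = Σ (O − E)² / E
  black short-haired: (1397 − 1341.5625)² / 1341.5625 = 2.2908
  black long-haired: (380 − 447.1875)² / 447.1875 = 10.0946
  brown short-haired: (456 − 447.1875)² / 447.1875 = 0.1737
  brown long-haired: (152 − 149.0625)² / 149.0625 = 0.0579
χ² = 2.2908 + 10.0946 + 0.1737 + 0.0579 = 12.617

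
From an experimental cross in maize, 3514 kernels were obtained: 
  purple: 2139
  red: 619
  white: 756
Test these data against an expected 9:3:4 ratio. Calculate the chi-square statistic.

32.834

Under the 9:3:4 hypothesis (Σ ratio = 16, N = 3514):
  purple: 3514 × 9/16 = 1976.625
  red: 3514 × 3/16 = 658.875
  white: 3514 × 4/16 = 878.5
χ² = Σ (O − E)² / E
  purple: (2139 − 1976.625)² / 1976.625 = 13.3387
  red: (619 − 658.875)² / 658.875 = 2.4132
  white: (756 − 878.5)² / 878.5 = 17.0817
χ² = 13.3387 + 2.4132 + 17.0817 = 32.8336 ≈ 32.834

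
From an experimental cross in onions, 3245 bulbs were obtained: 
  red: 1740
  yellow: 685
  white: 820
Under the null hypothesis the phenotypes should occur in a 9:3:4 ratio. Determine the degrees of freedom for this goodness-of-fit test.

A goodness-of-fit test with 3 phenotype classes has df = 3 − 1 = 2.

2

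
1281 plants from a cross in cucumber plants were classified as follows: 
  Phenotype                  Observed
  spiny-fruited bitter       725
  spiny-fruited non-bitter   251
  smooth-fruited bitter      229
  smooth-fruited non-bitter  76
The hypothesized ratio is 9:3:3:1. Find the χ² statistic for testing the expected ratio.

1.241

The 9:3:3:1 ratio has 16 parts, so with N = 1281 the expected counts are:
  spiny-fruited bitter: 1281 × 9/16 = 720.5625
  spiny-fruited non-bitter: 1281 × 3/16 = 240.1875
  smooth-fruited bitter: 1281 × 3/16 = 240.1875
  smooth-fruited non-bitter: 1281 × 1/16 = 80.0625
χ² = Σ (O − E)² / E
  spiny-fruited bitter: (725 − 720.5625)² / 720.5625 = 0.0273
  spiny-fruited non-bitter: (251 − 240.1875)² / 240.1875 = 0.4867
  smooth-fruited bitter: (229 − 240.1875)² / 240.1875 = 0.5211
  smooth-fruited non-bitter: (76 − 80.0625)² / 80.0625 = 0.2061
χ² = 0.0273 + 0.4867 + 0.5211 + 0.2061 = 1.2412 ≈ 1.241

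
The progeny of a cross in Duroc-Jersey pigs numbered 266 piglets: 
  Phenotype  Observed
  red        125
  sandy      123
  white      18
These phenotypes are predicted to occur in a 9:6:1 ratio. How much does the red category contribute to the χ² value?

4.053

Total ratio parts = 16. Expected numbers out of 266:
  red: 266 × 9/16 = 149.625
  sandy: 266 × 6/16 = 99.75
  white: 266 × 1/16 = 16.625
Contribution of red: (125 − 149.625)² / 149.625 = 4.0527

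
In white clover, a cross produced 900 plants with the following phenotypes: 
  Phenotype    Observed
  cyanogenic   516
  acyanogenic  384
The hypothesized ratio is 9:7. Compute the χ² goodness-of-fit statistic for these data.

Total ratio parts = 16. Expected numbers out of 900:
  cyanogenic: 900 × 9/16 = 506.25
  acyanogenic: 900 × 7/16 = 393.75
χ² = Σ (O − E)² / E
  cyanogenic: (516 − 506.25)² / 506.25 = 0.1878
  acyanogenic: (384 − 393.75)² / 393.75 = 0.2414
χ² = 0.1878 + 0.2414 = 0.4292 ≈ 0.429

0.429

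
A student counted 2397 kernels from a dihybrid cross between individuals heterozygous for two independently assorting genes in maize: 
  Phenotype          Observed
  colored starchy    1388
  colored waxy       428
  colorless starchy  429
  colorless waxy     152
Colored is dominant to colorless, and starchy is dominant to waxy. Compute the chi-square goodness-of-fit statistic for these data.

A dihybrid F₂ with independent assortment and complete dominance at both loci gives a 9:3:3:1 phenotypic ratio.
The 9:3:3:1 ratio has 16 parts, so with N = 2397 the expected counts are:
  colored starchy: 2397 × 9/16 = 1348.3125
  colored waxy: 2397 × 3/16 = 449.4375
  colorless starchy: 2397 × 3/16 = 449.4375
  colorless waxy: 2397 × 1/16 = 149.8125
χ² = Σ (O − E)² / E
  colored starchy: (1388 − 1348.3125)² / 1348.3125 = 1.1682
  colored waxy: (428 − 449.4375)² / 449.4375 = 1.0225
  colorless starchy: (429 − 449.4375)² / 449.4375 = 0.9294
  colorless waxy: (152 − 149.8125)² / 149.8125 = 0.0319
χ² = 1.1682 + 1.0225 + 0.9294 + 0.0319 = 3.152

3.152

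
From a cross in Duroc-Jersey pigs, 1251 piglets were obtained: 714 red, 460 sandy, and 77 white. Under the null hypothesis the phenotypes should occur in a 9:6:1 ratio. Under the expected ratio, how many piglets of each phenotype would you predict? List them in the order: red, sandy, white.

The 9:6:1 ratio has 16 parts, so with N = 1251 the expected counts are:
  red: 1251 × 9/16 = 703.6875
  sandy: 1251 × 6/16 = 469.125
  white: 1251 × 1/16 = 78.1875

703.6875, 469.125, 78.1875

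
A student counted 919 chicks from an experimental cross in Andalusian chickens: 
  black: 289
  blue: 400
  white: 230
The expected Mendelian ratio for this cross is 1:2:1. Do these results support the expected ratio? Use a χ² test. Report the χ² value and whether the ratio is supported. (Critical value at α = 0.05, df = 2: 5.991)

22.985; not consistent

Under the 1:2:1 hypothesis (Σ ratio = 4, N = 919):
  black: 919 × 1/4 = 229.75
  blue: 919 × 2/4 = 459.5
  white: 919 × 1/4 = 229.75
χ² = Σ (O − E)² / E
  black: (289 − 229.75)² / 229.75 = 15.2799
  blue: (400 − 459.5)² / 459.5 = 7.7046
  white: (230 − 229.75)² / 229.75 = 0.0003
χ² = 15.2799 + 7.7046 + 0.0003 = 22.9848 ≈ 22.985
Degrees of freedom = 3 − 1 = 2; critical value at α = 0.05 is 5.991.
Since 22.985 > 5.991, we reject the null hypothesis — the data do not fit the 1:2:1 ratio.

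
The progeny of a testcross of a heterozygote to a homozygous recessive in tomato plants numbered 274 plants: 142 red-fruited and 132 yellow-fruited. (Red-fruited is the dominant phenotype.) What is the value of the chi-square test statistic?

A testcross of a heterozygote (Aa × aa) gives a 1:1 phenotypic ratio.
Under the 1:1 hypothesis (Σ ratio = 2, N = 274):
  red-fruited: 274 × 1/2 = 137
  yellow-fruited: 274 × 1/2 = 137
χ² = Σ (O − E)² / E
  red-fruited: (142 − 137)² / 137 = 0.1825
  yellow-fruited: (132 − 137)² / 137 = 0.1825
χ² = 0.1825 + 0.1825 = 0.365

0.365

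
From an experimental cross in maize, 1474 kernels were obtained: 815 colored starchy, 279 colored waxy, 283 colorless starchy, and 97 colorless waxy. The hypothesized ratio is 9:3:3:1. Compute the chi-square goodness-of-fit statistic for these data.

Total ratio parts = 16. Expected numbers out of 1474:
  colored starchy: 1474 × 9/16 = 829.125
  colored waxy: 1474 × 3/16 = 276.375
  colorless starchy: 1474 × 3/16 = 276.375
  colorless waxy: 1474 × 1/16 = 92.125
χ² = Σ (O − E)² / E
  colored starchy: (815 − 829.125)² / 829.125 = 0.2406
  colored waxy: (279 − 276.375)² / 276.375 = 0.0249
  colorless starchy: (283 − 276.375)² / 276.375 = 0.1588
  colorless waxy: (97 − 92.125)² / 92.125 = 0.2580
χ² = 0.2406 + 0.0249 + 0.1588 + 0.2580 = 0.6823 ≈ 0.682

0.682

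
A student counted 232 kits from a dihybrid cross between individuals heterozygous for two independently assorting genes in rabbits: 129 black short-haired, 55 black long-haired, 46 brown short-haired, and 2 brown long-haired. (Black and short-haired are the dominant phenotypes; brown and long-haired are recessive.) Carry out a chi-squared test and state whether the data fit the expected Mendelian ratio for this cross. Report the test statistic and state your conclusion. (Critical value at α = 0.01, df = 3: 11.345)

13.977; not consistent

A dihybrid F₂ with independent assortment and complete dominance at both loci gives a 9:3:3:1 phenotypic ratio.
Expected counts for N = 232 under a 9:3:3:1 ratio (total parts = 16):
  black short-haired: 232 × 9/16 = 130.5
  black long-haired: 232 × 3/16 = 43.5
  brown short-haired: 232 × 3/16 = 43.5
  brown long-haired: 232 × 1/16 = 14.5
χ² = Σ (O − E)² / E
  black short-haired: (129 − 130.5)² / 130.5 = 0.0172
  black long-haired: (55 − 43.5)² / 43.5 = 3.0402
  brown short-haired: (46 − 43.5)² / 43.5 = 0.1437
  brown long-haired: (2 − 14.5)² / 14.5 = 10.7759
χ² = 0.0172 + 3.0402 + 0.1437 + 10.7759 = 13.977
Degrees of freedom = 4 − 1 = 3; critical value at α = 0.01 is 11.345.
Since 13.977 > 11.345, we reject the null hypothesis — the data do not fit the 9:3:3:1 ratio.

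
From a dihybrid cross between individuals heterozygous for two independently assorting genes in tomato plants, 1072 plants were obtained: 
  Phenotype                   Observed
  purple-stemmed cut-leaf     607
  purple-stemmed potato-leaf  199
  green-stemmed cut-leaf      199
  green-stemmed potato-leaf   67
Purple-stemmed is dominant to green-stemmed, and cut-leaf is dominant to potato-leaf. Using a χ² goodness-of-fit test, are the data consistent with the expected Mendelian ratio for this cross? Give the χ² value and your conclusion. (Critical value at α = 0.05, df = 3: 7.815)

0.066; consistent

A dihybrid F₂ with independent assortment and complete dominance at both loci gives a 9:3:3:1 phenotypic ratio.
Total ratio parts = 16. Expected numbers out of 1072:
  purple-stemmed cut-leaf: 1072 × 9/16 = 603
  purple-stemmed potato-leaf: 1072 × 3/16 = 201
  green-stemmed cut-leaf: 1072 × 3/16 = 201
  green-stemmed potato-leaf: 1072 × 1/16 = 67
χ² = Σ (O − E)² / E
  purple-stemmed cut-leaf: (607 − 603)² / 603 = 0.0265
  purple-stemmed potato-leaf: (199 − 201)² / 201 = 0.0199
  green-stemmed cut-leaf: (199 − 201)² / 201 = 0.0199
  green-stemmed potato-leaf: (67 − 67)² / 67 = 0.0000
χ² = 0.0265 + 0.0199 + 0.0199 + 0.0000 = 0.0663 ≈ 0.066
Degrees of freedom = 4 − 1 = 3; critical value at α = 0.05 is 7.815.
Since 0.066 < 7.815, we fail to reject the null hypothesis — the data are consistent with the 9:3:3:1 ratio.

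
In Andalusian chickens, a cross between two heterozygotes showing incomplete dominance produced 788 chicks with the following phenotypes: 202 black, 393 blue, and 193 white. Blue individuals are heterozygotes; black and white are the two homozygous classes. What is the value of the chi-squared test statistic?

With incomplete dominance, a heterozygote × heterozygote cross gives a 1:2:1 phenotypic ratio.
Expected counts for N = 788 under a 1:2:1 ratio (total parts = 4):
  black: 788 × 1/4 = 197
  blue: 788 × 2/4 = 394
  white: 788 × 1/4 = 197
χ² = Σ (O − E)² / E
  black: (202 − 197)² / 197 = 0.1269
  blue: (393 − 394)² / 394 = 0.0025
  white: (193 − 197)² / 197 = 0.0812
χ² = 0.1269 + 0.0025 + 0.0812 = 0.2106 ≈ 0.211

0.211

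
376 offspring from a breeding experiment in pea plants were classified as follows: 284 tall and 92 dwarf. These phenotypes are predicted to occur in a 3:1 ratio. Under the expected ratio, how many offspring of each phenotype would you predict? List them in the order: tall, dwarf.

282, 94

Total ratio parts = 4. Expected numbers out of 376:
  tall: 376 × 3/4 = 282
  dwarf: 376 × 1/4 = 94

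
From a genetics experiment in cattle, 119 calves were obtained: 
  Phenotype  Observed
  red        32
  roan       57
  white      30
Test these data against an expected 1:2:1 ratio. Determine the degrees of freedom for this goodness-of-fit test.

A goodness-of-fit test with 3 phenotype classes has df = 3 − 1 = 2.

2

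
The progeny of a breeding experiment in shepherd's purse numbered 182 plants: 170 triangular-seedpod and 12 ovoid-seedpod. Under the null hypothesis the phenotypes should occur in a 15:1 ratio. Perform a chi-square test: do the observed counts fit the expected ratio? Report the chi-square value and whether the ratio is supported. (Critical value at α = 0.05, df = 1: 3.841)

0.037; consistent

Total ratio parts = 16. Expected numbers out of 182:
  triangular-seedpod: 182 × 15/16 = 170.625
  ovoid-seedpod: 182 × 1/16 = 11.375
χ² = Σ (O − E)² / E
  triangular-seedpod: (170 − 170.625)² / 170.625 = 0.0023
  ovoid-seedpod: (12 − 11.375)² / 11.375 = 0.0343
χ² = 0.0023 + 0.0343 = 0.0366 ≈ 0.037
Degrees of freedom = 2 − 1 = 1; critical value at α = 0.05 is 3.841.
Since 0.037 < 3.841, we fail to reject the null hypothesis — the data are consistent with the 15:1 ratio.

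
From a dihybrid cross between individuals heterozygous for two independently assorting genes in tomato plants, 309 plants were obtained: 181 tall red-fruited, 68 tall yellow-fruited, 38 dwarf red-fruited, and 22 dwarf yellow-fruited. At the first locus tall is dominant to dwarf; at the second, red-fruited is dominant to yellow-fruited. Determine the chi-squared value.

A dihybrid F₂ with independent assortment and complete dominance at both loci gives a 9:3:3:1 phenotypic ratio.
The 9:3:3:1 ratio has 16 parts, so with N = 309 the expected counts are:
  tall red-fruited: 309 × 9/16 = 173.8125
  tall yellow-fruited: 309 × 3/16 = 57.9375
  dwarf red-fruited: 309 × 3/16 = 57.9375
  dwarf yellow-fruited: 309 × 1/16 = 19.3125
χ² = Σ (O − E)² / E
  tall red-fruited: (181 − 173.8125)² / 173.8125 = 0.2972
  tall yellow-fruited: (68 − 57.9375)² / 57.9375 = 1.7476
  dwarf red-fruited: (38 − 57.9375)² / 57.9375 = 6.8609
  dwarf yellow-fruited: (22 − 19.3125)² / 19.3125 = 0.3740
χ² = 0.2972 + 1.7476 + 6.8609 + 0.3740 = 9.2797 ≈ 9.280

9.280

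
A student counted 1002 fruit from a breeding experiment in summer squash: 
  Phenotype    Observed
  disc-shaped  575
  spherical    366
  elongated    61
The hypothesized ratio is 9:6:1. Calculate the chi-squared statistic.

Under the 9:6:1 hypothesis (Σ ratio = 16, N = 1002):
  disc-shaped: 1002 × 9/16 = 563.625
  spherical: 1002 × 6/16 = 375.75
  elongated: 1002 × 1/16 = 62.625
χ² = Σ (O − E)² / E
  disc-shaped: (575 − 563.625)² / 563.625 = 0.2296
  spherical: (366 − 375.75)² / 375.75 = 0.2530
  elongated: (61 − 62.625)² / 62.625 = 0.0422
χ² = 0.2296 + 0.2530 + 0.0422 = 0.5248 ≈ 0.525

0.525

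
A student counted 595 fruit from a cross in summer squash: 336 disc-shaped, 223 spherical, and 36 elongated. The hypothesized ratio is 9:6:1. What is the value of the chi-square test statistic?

Under the 9:6:1 hypothesis (Σ ratio = 16, N = 595):
  disc-shaped: 595 × 9/16 = 334.6875
  spherical: 595 × 6/16 = 223.125
  elongated: 595 × 1/16 = 37.1875
χ² = Σ (O − E)² / E
  disc-shaped: (336 − 334.6875)² / 334.6875 = 0.0051
  spherical: (223 − 223.125)² / 223.125 = 0.0001
  elongated: (36 − 37.1875)² / 37.1875 = 0.0379
χ² = 0.0051 + 0.0001 + 0.0379 = 0.0431 ≈ 0.043

0.043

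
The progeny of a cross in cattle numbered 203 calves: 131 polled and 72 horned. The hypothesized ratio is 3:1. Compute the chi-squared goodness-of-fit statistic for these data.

Total ratio parts = 4. Expected numbers out of 203:
  polled: 203 × 3/4 = 152.25
  horned: 203 × 1/4 = 50.75
χ² = Σ (O − E)² / E
  polled: (131 − 152.25)² / 152.25 = 2.9659
  horned: (72 − 50.75)² / 50.75 = 8.8978
χ² = 2.9659 + 8.8978 = 11.8637 ≈ 11.864

11.864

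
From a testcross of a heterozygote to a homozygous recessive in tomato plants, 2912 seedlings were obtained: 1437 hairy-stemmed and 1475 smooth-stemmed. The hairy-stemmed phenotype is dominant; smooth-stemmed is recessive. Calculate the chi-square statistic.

A testcross of a heterozygote (Aa × aa) gives a 1:1 phenotypic ratio.
Total ratio parts = 2. Expected numbers out of 2912:
  hairy-stemmed: 2912 × 1/2 = 1456
  smooth-stemmed: 2912 × 1/2 = 1456
χ² = Σ (O − E)² / E
  hairy-stemmed: (1437 − 1456)² / 1456 = 0.2479
  smooth-stemmed: (1475 − 1456)² / 1456 = 0.2479
χ² = 0.2479 + 0.2479 = 0.4958 ≈ 0.496

0.496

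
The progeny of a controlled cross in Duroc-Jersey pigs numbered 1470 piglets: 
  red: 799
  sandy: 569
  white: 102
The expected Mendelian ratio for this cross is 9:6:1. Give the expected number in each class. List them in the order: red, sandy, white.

Total ratio parts = 16. Expected numbers out of 1470:
  red: 1470 × 9/16 = 826.875
  sandy: 1470 × 6/16 = 551.25
  white: 1470 × 1/16 = 91.875

826.875, 551.25, 91.875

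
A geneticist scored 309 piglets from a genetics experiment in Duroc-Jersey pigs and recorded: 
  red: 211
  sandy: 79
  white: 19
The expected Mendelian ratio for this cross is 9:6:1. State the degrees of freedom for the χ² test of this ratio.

2

A goodness-of-fit test with 3 phenotype classes has df = 3 − 1 = 2.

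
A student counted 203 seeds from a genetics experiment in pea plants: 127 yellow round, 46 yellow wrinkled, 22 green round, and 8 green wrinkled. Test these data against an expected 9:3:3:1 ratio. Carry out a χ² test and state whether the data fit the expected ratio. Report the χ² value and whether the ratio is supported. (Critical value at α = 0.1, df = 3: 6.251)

Expected counts for N = 203 under a 9:3:3:1 ratio (total parts = 16):
  yellow round: 203 × 9/16 = 114.1875
  yellow wrinkled: 203 × 3/16 = 38.0625
  green round: 203 × 3/16 = 38.0625
  green wrinkled: 203 × 1/16 = 12.6875
χ² = Σ (O − E)² / E
  yellow round: (127 − 114.1875)² / 114.1875 = 1.4376
  yellow wrinkled: (46 − 38.0625)² / 38.0625 = 1.6553
  green round: (22 − 38.0625)² / 38.0625 = 6.7784
  green wrinkled: (8 − 12.6875)² / 12.6875 = 1.7318
χ² = 1.4376 + 1.6553 + 6.7784 + 1.7318 = 11.6031 ≈ 11.603
Degrees of freedom = 4 − 1 = 3; critical value at α = 0.1 is 6.251.
Since 11.603 > 6.251, we reject the null hypothesis — the data do not fit the 9:3:3:1 ratio.

11.603; not consistent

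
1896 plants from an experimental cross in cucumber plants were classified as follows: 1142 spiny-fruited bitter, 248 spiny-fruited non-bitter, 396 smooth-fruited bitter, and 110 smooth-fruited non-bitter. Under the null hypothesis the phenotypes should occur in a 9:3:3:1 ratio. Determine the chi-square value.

43.075

The 9:3:3:1 ratio has 16 parts, so with N = 1896 the expected counts are:
  spiny-fruited bitter: 1896 × 9/16 = 1066.5
  spiny-fruited non-bitter: 1896 × 3/16 = 355.5
  smooth-fruited bitter: 1896 × 3/16 = 355.5
  smooth-fruited non-bitter: 1896 × 1/16 = 118.5
χ² = Σ (O − E)² / E
  spiny-fruited bitter: (1142 − 1066.5)² / 1066.5 = 5.3448
  spiny-fruited non-bitter: (248 − 355.5)² / 355.5 = 32.5070
  smooth-fruited bitter: (396 − 355.5)² / 355.5 = 4.6139
  smooth-fruited non-bitter: (110 − 118.5)² / 118.5 = 0.6097
χ² = 5.3448 + 32.5070 + 4.6139 + 0.6097 = 43.0754 ≈ 43.075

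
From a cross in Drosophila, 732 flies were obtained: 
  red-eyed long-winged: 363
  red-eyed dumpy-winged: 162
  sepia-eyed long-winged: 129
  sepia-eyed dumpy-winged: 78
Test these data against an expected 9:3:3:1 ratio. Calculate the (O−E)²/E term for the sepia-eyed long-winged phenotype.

Total ratio parts = 16. Expected numbers out of 732:
  red-eyed long-winged: 732 × 9/16 = 411.75
  red-eyed dumpy-winged: 732 × 3/16 = 137.25
  sepia-eyed long-winged: 732 × 3/16 = 137.25
  sepia-eyed dumpy-winged: 732 × 1/16 = 45.75
Contribution of sepia-eyed long-winged: (129 − 137.25)² / 137.25 = 0.4959

0.496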